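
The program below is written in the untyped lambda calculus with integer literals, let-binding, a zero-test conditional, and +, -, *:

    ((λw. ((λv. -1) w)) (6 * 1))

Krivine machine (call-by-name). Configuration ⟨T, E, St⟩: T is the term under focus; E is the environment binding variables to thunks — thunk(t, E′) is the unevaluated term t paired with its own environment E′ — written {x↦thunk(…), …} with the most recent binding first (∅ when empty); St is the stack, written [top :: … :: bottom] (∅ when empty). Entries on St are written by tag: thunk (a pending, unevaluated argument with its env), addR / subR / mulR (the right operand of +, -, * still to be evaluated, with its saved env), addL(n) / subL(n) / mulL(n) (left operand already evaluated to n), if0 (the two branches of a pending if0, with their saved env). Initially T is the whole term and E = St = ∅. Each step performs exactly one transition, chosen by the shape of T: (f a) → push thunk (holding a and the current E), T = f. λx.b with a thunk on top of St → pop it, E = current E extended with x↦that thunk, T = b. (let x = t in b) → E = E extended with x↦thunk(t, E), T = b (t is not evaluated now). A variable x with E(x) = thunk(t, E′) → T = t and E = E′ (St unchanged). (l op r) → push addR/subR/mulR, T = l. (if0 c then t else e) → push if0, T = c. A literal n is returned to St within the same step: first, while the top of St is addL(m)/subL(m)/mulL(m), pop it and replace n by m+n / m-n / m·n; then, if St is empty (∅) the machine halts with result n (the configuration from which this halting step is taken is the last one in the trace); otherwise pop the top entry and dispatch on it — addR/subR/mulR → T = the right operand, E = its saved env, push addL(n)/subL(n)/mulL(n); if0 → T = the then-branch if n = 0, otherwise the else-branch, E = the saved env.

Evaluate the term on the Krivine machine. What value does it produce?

Answer: -1

Execution trace:
0. [T=((λw. ((λv. -1) w)) (6 * 1)) | E=∅ | St=∅]
1. [T=(λw. ((λv. -1) w)) | E=∅ | St=[thunk]]
2. [T=((λv. -1) w) | E={w↦thunk((6 * 1), ∅)} | St=∅]
3. [T=(λv. -1) | E={w↦thunk((6 * 1), ∅)} | St=[thunk]]
4. [T=-1 | E={v↦thunk(w, {w↦thunk((6 * 1), ∅)}), w↦thunk((6 * 1), ∅)} | St=∅]
→ final value -1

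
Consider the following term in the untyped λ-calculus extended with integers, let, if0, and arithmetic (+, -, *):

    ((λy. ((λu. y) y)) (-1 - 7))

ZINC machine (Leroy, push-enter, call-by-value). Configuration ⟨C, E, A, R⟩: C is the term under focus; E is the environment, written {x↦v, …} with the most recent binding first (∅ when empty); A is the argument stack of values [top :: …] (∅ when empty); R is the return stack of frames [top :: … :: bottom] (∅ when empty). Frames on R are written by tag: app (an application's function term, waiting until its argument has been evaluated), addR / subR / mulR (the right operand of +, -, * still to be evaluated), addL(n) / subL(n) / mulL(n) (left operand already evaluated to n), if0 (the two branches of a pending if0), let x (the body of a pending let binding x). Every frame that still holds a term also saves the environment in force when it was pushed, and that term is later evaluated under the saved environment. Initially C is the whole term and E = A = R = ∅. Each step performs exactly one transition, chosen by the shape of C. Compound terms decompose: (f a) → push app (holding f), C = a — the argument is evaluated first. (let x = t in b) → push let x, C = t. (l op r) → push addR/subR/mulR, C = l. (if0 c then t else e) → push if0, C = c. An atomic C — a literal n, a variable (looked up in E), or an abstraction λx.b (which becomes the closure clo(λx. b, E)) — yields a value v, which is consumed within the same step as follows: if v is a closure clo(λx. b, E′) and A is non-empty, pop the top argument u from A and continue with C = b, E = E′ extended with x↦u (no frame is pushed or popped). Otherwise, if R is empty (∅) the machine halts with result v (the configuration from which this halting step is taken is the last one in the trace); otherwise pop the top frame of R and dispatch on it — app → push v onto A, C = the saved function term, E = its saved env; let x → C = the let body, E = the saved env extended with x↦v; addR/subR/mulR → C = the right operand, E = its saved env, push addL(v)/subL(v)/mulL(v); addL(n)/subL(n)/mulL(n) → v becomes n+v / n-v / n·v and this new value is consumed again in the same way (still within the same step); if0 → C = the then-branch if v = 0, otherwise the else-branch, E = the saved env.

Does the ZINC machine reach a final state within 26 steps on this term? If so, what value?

[0] [C=((λy. ((λu. y) y)) (-1 - 7)) | E=∅ | A=∅ | R=∅]
[1] [C=(-1 - 7) | E=∅ | A=∅ | R=[app]]
[2] [C=-1 | E=∅ | A=∅ | R=[subR :: app]]
[3] [C=7 | E=∅ | A=∅ | R=[subL(-1) :: app]]
[4] [C=(λy. ((λu. y) y)) | E=∅ | A=[-8] | R=∅]
[5] [C=((λu. y) y) | E={y↦-8} | A=∅ | R=∅]
[6] [C=y | E={y↦-8} | A=∅ | R=[app]]
[7] [C=(λu. y) | E={y↦-8} | A=[-8] | R=∅]
[8] [C=y | E={u↦-8, y↦-8} | A=∅ | R=∅]
→ final value -8

Answer: -8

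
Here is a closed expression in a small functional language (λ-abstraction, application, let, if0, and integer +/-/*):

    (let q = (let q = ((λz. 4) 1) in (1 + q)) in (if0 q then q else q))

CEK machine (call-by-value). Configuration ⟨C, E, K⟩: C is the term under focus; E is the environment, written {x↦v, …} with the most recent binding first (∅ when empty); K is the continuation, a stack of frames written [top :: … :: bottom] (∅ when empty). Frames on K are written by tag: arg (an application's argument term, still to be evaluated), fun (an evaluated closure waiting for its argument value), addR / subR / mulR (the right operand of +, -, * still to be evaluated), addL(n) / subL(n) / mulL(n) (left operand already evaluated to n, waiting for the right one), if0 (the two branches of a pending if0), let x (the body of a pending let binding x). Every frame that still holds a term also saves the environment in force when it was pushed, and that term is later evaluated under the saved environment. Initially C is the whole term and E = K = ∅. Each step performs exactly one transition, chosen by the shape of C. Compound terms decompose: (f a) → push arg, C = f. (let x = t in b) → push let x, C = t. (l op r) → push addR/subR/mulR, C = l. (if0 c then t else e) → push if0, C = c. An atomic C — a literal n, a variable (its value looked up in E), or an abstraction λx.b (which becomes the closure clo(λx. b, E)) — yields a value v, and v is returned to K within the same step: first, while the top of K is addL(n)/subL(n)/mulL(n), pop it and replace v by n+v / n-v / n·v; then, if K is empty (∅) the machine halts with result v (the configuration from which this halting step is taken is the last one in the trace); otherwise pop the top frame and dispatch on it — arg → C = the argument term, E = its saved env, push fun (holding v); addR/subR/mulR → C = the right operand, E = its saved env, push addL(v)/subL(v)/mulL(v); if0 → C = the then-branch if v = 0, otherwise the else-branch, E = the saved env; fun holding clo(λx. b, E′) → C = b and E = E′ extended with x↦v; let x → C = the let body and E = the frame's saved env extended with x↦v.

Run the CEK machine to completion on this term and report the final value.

step 0: ⟨C=(let q = (let q = ((λz. 4) 1) in (1 + q)) in (if0 q then q else q)); E=∅; K=∅⟩
step 1: ⟨C=(let q = ((λz. 4) 1) in (1 + q)); E=∅; K=[let q]⟩
step 2: ⟨C=((λz. 4) 1); E=∅; K=[let q :: let q]⟩
step 3: ⟨C=(λz. 4); E=∅; K=[arg :: let q :: let q]⟩
step 4: ⟨C=1; E=∅; K=[fun :: let q :: let q]⟩
step 5: ⟨C=4; E={z↦1}; K=[let q :: let q]⟩
step 6: ⟨C=(1 + q); E={q↦4}; K=[let q]⟩
step 7: ⟨C=1; E={q↦4}; K=[addR :: let q]⟩
step 8: ⟨C=q; E={q↦4}; K=[addL(1) :: let q]⟩
step 9: ⟨C=(if0 q then q else q); E={q↦5}; K=∅⟩
step 10: ⟨C=q; E={q↦5}; K=[if0]⟩
step 11: ⟨C=q; E={q↦5}; K=∅⟩
→ final value 5

Answer: 5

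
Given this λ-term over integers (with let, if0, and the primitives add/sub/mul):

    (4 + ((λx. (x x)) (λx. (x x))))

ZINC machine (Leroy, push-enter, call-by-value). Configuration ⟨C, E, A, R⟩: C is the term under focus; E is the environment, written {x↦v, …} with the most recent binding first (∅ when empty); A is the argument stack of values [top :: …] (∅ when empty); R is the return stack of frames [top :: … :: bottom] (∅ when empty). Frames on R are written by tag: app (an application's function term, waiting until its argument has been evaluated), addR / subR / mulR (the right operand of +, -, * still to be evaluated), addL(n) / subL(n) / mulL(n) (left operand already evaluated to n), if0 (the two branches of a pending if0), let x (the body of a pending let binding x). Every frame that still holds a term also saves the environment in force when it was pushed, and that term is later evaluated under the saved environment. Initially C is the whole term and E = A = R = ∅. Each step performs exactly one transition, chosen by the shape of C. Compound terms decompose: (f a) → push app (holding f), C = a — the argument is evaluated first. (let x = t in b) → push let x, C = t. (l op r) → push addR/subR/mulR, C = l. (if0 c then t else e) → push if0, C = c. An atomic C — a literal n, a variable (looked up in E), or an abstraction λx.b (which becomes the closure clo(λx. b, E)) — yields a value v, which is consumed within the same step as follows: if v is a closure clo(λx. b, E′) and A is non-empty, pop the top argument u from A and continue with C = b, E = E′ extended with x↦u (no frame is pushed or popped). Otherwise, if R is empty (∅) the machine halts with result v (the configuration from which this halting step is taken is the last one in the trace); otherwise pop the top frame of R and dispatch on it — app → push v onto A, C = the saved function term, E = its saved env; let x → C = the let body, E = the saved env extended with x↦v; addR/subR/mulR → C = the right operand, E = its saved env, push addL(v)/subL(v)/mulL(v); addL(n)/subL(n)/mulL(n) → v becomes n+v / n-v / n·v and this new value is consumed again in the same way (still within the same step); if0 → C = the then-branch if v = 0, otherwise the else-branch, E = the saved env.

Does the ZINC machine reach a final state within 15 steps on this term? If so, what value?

[0] ⟨C=(4 + ((λx. (x x)) (λx. (x x)))); E=∅; A=∅; R=∅⟩
[1] ⟨C=4; E=∅; A=∅; R=[addR]⟩
[2] ⟨C=((λx. (x x)) (λx. (x x))); E=∅; A=∅; R=[addL(4)]⟩
[3] ⟨C=(λx. (x x)); E=∅; A=∅; R=[app :: addL(4)]⟩
[4] ⟨C=(λx. (x x)); E=∅; A=[clo(λx. (x x), ∅)]; R=[addL(4)]⟩
[5] ⟨C=(x x); E={x↦clo(λx. (x x), ∅)}; A=∅; R=[addL(4)]⟩
[6] ⟨C=x; E={x↦clo(λx. (x x), ∅)}; A=∅; R=[app :: addL(4)]⟩
[7] ⟨C=x; E={x↦clo(λx. (x x), ∅)}; A=[clo(λx. (x x), ∅)]; R=[addL(4)]⟩
… configuration repeats with period 3 (steps 5–7 recur indefinitely) …

Answer: DIVERGES (no final state within 15 steps)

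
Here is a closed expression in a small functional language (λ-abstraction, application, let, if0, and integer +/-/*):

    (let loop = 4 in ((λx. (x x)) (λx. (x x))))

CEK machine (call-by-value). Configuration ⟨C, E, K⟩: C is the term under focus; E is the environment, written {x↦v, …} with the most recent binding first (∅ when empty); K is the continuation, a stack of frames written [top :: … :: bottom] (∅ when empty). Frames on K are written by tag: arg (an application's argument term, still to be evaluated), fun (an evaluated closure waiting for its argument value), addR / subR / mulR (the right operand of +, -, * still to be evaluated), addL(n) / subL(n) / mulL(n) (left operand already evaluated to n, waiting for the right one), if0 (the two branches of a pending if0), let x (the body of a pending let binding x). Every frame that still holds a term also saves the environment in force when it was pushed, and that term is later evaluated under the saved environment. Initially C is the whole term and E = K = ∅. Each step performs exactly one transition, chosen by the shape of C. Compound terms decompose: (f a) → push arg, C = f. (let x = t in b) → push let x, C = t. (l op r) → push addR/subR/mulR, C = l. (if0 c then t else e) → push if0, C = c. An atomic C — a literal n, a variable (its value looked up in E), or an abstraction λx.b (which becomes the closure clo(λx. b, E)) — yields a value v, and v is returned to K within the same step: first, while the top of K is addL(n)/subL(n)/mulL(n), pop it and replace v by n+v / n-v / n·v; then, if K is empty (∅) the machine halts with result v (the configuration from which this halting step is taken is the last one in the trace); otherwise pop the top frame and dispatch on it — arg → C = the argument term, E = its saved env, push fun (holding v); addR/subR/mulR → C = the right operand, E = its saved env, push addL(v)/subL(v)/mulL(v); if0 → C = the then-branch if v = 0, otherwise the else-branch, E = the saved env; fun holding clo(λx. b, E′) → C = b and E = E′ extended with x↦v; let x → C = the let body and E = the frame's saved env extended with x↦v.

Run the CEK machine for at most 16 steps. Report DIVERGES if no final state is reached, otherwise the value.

Answer: DIVERGES (no final state within 16 steps)

Derivation:
step 0: <C=(let loop = 4 in ((λx. (x x)) (λx. (x x)))), E=∅, K=∅>
step 1: <C=4, E=∅, K=[let loop]>
step 2: <C=((λx. (x x)) (λx. (x x))), E={loop↦4}, K=∅>
step 3: <C=(λx. (x x)), E={loop↦4}, K=[arg]>
step 4: <C=(λx. (x x)), E={loop↦4}, K=[fun]>
step 5: <C=(x x), E={x↦clo(λx. (x x), {loop↦4}), loop↦4}, K=∅>
step 6: <C=x, E={x↦clo(λx. (x x), {loop↦4}), loop↦4}, K=[arg]>
step 7: <C=x, E={x↦clo(λx. (x x), {loop↦4}), loop↦4}, K=[fun]>
… configuration repeats with period 3 (steps 5–7 recur indefinitely) …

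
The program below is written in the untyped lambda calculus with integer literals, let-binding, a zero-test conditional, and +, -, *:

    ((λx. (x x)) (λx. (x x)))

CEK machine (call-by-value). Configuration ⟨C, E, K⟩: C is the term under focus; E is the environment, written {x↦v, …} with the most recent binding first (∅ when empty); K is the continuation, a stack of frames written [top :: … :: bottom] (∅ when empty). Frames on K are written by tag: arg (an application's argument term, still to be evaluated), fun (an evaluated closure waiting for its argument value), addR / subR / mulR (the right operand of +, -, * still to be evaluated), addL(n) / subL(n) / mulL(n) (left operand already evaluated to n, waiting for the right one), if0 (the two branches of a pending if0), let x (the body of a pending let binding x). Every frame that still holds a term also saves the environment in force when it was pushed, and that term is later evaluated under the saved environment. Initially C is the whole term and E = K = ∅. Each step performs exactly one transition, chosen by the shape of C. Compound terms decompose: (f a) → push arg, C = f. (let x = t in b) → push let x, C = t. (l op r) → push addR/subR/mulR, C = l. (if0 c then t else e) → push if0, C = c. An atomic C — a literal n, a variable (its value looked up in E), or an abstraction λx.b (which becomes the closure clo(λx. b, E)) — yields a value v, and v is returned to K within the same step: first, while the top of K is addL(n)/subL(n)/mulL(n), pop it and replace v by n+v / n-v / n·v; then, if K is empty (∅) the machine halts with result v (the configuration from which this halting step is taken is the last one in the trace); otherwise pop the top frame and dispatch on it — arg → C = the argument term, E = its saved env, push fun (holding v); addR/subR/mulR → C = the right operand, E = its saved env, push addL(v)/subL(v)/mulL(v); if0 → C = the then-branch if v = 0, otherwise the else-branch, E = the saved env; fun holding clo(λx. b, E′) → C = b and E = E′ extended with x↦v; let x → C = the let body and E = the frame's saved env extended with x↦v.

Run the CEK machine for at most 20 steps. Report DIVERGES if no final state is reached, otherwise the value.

0. ⟨C=((λx. (x x)) (λx. (x x))); E=∅; K=∅⟩
1. ⟨C=(λx. (x x)); E=∅; K=[arg]⟩
2. ⟨C=(λx. (x x)); E=∅; K=[fun]⟩
3. ⟨C=(x x); E={x↦clo(λx. (x x), ∅)}; K=∅⟩
4. ⟨C=x; E={x↦clo(λx. (x x), ∅)}; K=[arg]⟩
5. ⟨C=x; E={x↦clo(λx. (x x), ∅)}; K=[fun]⟩
… configuration repeats with period 3 (steps 3–5 recur indefinitely) …

Answer: DIVERGES (no final state within 20 steps)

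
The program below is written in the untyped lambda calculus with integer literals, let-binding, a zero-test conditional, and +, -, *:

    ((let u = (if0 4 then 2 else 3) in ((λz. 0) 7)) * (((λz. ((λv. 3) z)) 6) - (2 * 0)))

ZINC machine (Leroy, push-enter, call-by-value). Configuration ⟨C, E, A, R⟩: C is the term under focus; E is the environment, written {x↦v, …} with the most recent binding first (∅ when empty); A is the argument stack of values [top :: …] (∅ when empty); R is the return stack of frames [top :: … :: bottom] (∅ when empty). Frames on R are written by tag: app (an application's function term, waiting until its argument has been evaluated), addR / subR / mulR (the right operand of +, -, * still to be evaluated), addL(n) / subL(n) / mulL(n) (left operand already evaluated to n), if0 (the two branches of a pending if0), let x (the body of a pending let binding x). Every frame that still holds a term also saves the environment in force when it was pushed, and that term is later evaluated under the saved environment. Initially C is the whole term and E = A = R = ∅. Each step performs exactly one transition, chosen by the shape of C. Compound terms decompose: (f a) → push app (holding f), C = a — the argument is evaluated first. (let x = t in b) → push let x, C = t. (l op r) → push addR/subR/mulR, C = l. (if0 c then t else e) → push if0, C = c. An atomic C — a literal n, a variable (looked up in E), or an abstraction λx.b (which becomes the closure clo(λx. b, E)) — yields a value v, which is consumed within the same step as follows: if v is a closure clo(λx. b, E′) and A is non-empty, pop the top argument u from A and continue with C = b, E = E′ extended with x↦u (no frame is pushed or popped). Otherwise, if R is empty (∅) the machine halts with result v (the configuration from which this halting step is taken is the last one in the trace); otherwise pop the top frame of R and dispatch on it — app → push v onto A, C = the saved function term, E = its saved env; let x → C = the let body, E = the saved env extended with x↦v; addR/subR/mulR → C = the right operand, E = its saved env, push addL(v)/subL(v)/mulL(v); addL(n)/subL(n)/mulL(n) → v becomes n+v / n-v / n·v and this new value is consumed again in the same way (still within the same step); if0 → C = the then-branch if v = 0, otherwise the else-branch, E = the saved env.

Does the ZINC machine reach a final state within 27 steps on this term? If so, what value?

Answer: 0

Execution trace:
[0] <C=((let u = (if0 4 then 2 else 3) in ((λz. 0) 7)) * (((λz. ((λv. 3) z)) 6) - (2 * 0))), E=∅, A=∅, R=∅>
[1] <C=(let u = (if0 4 then 2 else 3) in ((λz. 0) 7)), E=∅, A=∅, R=[mulR]>
[2] <C=(if0 4 then 2 else 3), E=∅, A=∅, R=[let u :: mulR]>
[3] <C=4, E=∅, A=∅, R=[if0 :: let u :: mulR]>
[4] <C=3, E=∅, A=∅, R=[let u :: mulR]>
[5] <C=((λz. 0) 7), E={u↦3}, A=∅, R=[mulR]>
[6] <C=7, E={u↦3}, A=∅, R=[app :: mulR]>
[7] <C=(λz. 0), E={u↦3}, A=[7], R=[mulR]>
[8] <C=0, E={z↦7, u↦3}, A=∅, R=[mulR]>
[9] <C=(((λz. ((λv. 3) z)) 6) - (2 * 0)), E=∅, A=∅, R=[mulL(0)]>
[10] <C=((λz. ((λv. 3) z)) 6), E=∅, A=∅, R=[subR :: mulL(0)]>
[11] <C=6, E=∅, A=∅, R=[app :: subR :: mulL(0)]>
[12] <C=(λz. ((λv. 3) z)), E=∅, A=[6], R=[subR :: mulL(0)]>
[13] <C=((λv. 3) z), E={z↦6}, A=∅, R=[subR :: mulL(0)]>
[14] <C=z, E={z↦6}, A=∅, R=[app :: subR :: mulL(0)]>
[15] <C=(λv. 3), E={z↦6}, A=[6], R=[subR :: mulL(0)]>
[16] <C=3, E={v↦6, z↦6}, A=∅, R=[subR :: mulL(0)]>
[17] <C=(2 * 0), E=∅, A=∅, R=[subL(3) :: mulL(0)]>
[18] <C=2, E=∅, A=∅, R=[mulR :: subL(3) :: mulL(0)]>
[19] <C=0, E=∅, A=∅, R=[mulL(2) :: subL(3) :: mulL(0)]>
→ final value 0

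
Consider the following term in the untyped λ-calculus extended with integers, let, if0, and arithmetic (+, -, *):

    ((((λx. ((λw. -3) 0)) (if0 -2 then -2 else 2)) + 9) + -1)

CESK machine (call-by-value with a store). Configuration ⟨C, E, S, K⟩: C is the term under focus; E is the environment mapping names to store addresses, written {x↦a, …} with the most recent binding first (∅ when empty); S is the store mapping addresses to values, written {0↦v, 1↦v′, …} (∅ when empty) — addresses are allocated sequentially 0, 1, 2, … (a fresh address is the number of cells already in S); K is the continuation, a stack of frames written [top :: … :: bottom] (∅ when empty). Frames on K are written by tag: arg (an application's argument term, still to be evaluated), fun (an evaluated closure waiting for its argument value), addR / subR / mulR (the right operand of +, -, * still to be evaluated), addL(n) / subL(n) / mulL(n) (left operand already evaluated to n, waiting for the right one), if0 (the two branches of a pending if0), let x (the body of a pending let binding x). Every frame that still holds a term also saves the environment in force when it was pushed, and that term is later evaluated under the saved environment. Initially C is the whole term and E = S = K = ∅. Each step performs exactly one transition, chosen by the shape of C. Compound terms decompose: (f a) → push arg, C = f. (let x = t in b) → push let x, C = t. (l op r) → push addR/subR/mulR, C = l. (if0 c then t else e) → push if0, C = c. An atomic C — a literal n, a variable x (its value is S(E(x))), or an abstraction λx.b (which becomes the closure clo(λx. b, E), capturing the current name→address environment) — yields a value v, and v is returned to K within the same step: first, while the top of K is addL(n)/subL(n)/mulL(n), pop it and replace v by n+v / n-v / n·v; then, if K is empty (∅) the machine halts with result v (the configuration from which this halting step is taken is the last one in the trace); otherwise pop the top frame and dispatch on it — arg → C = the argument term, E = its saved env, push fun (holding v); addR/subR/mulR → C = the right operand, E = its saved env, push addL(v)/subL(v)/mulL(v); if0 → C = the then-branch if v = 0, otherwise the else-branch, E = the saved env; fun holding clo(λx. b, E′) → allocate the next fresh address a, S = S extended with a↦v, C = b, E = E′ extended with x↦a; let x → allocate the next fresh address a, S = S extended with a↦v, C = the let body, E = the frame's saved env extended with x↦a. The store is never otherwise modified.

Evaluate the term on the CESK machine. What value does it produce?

Answer: 5

Derivation:
step 0: [C=((((λx. ((λw. -3) 0)) (if0 -2 then -2 else 2)) + 9) + -1) | E=∅ | S=∅ | K=∅]
step 1: [C=(((λx. ((λw. -3) 0)) (if0 -2 then -2 else 2)) + 9) | E=∅ | S=∅ | K=[addR]]
step 2: [C=((λx. ((λw. -3) 0)) (if0 -2 then -2 else 2)) | E=∅ | S=∅ | K=[addR :: addR]]
step 3: [C=(λx. ((λw. -3) 0)) | E=∅ | S=∅ | K=[arg :: addR :: addR]]
step 4: [C=(if0 -2 then -2 else 2) | E=∅ | S=∅ | K=[fun :: addR :: addR]]
step 5: [C=-2 | E=∅ | S=∅ | K=[if0 :: fun :: addR :: addR]]
step 6: [C=2 | E=∅ | S=∅ | K=[fun :: addR :: addR]]
step 7: [C=((λw. -3) 0) | E={x↦0} | S={0↦2} | K=[addR :: addR]]
step 8: [C=(λw. -3) | E={x↦0} | S={0↦2} | K=[arg :: addR :: addR]]
step 9: [C=0 | E={x↦0} | S={0↦2} | K=[fun :: addR :: addR]]
step 10: [C=-3 | E={w↦1, x↦0} | S={0↦2, 1↦0} | K=[addR :: addR]]
step 11: [C=9 | E=∅ | S={0↦2, 1↦0} | K=[addL(-3) :: addR]]
step 12: [C=-1 | E=∅ | S={0↦2, 1↦0} | K=[addL(6)]]
→ final value 5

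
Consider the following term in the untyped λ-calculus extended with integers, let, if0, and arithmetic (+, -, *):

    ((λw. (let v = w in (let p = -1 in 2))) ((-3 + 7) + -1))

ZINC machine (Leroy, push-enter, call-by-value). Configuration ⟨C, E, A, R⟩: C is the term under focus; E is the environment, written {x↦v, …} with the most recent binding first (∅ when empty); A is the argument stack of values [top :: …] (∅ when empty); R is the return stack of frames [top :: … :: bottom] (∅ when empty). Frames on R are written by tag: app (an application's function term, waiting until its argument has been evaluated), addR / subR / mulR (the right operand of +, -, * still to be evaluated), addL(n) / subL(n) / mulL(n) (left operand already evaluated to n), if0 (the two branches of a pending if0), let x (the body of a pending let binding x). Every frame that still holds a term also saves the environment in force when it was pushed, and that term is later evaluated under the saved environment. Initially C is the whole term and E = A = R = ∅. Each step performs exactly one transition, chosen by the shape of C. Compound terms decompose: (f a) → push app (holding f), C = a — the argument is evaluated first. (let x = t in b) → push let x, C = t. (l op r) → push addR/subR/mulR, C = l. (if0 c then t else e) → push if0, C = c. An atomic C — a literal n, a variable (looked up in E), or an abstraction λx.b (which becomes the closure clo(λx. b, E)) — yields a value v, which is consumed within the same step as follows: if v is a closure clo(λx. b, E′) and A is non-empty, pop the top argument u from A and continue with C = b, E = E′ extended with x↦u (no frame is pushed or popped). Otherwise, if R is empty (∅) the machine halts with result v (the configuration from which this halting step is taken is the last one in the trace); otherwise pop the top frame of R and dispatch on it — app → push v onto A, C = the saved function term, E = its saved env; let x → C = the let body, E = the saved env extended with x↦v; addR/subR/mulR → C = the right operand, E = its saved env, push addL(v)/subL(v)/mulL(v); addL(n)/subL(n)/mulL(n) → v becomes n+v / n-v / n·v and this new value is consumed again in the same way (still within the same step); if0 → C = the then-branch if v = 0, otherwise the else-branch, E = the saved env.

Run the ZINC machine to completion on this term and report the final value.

0. [C=((λw. (let v = w in (let p = -1 in 2))) ((-3 + 7) + -1)) | E=∅ | A=∅ | R=∅]
1. [C=((-3 + 7) + -1) | E=∅ | A=∅ | R=[app]]
2. [C=(-3 + 7) | E=∅ | A=∅ | R=[addR :: app]]
3. [C=-3 | E=∅ | A=∅ | R=[addR :: addR :: app]]
4. [C=7 | E=∅ | A=∅ | R=[addL(-3) :: addR :: app]]
5. [C=-1 | E=∅ | A=∅ | R=[addL(4) :: app]]
6. [C=(λw. (let v = w in (let p = -1 in 2))) | E=∅ | A=[3] | R=∅]
7. [C=(let v = w in (let p = -1 in 2)) | E={w↦3} | A=∅ | R=∅]
8. [C=w | E={w↦3} | A=∅ | R=[let v]]
9. [C=(let p = -1 in 2) | E={v↦3, w↦3} | A=∅ | R=∅]
10. [C=-1 | E={v↦3, w↦3} | A=∅ | R=[let p]]
11. [C=2 | E={p↦-1, v↦3, w↦3} | A=∅ | R=∅]
→ final value 2

Answer: 2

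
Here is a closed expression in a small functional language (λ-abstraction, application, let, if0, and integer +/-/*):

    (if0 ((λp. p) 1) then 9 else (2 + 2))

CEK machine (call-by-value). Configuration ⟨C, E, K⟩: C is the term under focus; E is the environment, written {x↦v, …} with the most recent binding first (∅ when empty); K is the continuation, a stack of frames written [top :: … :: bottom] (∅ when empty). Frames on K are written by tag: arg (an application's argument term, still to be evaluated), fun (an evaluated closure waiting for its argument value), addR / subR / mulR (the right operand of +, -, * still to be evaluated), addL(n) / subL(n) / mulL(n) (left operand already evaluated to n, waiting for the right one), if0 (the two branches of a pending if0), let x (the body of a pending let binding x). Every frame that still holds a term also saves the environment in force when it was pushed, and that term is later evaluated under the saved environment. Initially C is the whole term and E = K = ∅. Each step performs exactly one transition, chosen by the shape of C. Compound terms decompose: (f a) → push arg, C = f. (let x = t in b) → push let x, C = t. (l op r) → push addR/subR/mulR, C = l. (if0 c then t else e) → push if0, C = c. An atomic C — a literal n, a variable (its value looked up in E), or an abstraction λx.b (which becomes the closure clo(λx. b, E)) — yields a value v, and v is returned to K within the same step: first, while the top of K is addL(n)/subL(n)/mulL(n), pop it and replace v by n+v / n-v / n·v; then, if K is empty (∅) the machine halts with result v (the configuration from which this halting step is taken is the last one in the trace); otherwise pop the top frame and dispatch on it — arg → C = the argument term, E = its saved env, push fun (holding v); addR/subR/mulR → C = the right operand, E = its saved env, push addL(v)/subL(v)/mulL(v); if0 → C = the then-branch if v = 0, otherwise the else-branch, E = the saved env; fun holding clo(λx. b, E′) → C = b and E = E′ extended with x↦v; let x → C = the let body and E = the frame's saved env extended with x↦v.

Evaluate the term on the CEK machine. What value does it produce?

0. ⟨C=(if0 ((λp. p) 1) then 9 else (2 + 2)); E=∅; K=∅⟩
1. ⟨C=((λp. p) 1); E=∅; K=[if0]⟩
2. ⟨C=(λp. p); E=∅; K=[arg :: if0]⟩
3. ⟨C=1; E=∅; K=[fun :: if0]⟩
4. ⟨C=p; E={p↦1}; K=[if0]⟩
5. ⟨C=(2 + 2); E=∅; K=∅⟩
6. ⟨C=2; E=∅; K=[addR]⟩
7. ⟨C=2; E=∅; K=[addL(2)]⟩
→ final value 4

Answer: 4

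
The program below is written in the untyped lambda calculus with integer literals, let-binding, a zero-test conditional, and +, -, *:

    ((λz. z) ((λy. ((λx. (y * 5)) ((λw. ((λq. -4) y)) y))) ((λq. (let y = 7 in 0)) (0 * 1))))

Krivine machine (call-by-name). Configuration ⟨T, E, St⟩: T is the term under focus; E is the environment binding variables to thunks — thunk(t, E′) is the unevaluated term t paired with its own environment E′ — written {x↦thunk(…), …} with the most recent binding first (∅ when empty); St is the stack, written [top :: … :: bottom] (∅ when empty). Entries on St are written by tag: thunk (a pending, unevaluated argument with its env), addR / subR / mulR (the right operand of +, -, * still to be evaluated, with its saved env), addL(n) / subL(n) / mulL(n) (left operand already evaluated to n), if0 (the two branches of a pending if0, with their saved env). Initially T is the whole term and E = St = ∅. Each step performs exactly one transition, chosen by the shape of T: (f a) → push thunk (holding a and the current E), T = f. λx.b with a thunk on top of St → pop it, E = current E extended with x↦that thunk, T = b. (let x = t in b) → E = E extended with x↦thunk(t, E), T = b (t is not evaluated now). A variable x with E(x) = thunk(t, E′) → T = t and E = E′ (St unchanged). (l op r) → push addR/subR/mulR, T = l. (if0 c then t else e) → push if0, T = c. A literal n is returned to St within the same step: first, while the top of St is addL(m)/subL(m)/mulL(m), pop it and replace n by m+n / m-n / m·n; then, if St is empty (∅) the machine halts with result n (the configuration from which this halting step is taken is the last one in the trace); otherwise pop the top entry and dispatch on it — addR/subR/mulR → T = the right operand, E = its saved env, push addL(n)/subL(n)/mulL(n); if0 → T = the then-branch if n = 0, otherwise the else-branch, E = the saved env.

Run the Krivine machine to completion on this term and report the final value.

Answer: 0

Execution trace:
0. [T=((λz. z) ((λy. ((λx. (y * 5)) ((λw. ((λq. -4) y)) y))) ((λq. (let y = 7 in 0)) (0 * 1)))) | E=∅ | St=∅]
1. [T=(λz. z) | E=∅ | St=[thunk]]
2. [T=z | E={z↦thunk(((λy. ((λx. (y * 5)) ((λw. ((λq. -4) y)) y))) ((λq. (let y = 7 in 0)) (0 * 1))), ∅)} | St=∅]
3. [T=((λy. ((λx. (y * 5)) ((λw. ((λq. -4) y)) y))) ((λq. (let y = 7 in 0)) (0 * 1))) | E=∅ | St=∅]
4. [T=(λy. ((λx. (y * 5)) ((λw. ((λq. -4) y)) y))) | E=∅ | St=[thunk]]
5. [T=((λx. (y * 5)) ((λw. ((λq. -4) y)) y)) | E={y↦thunk(((λq. (let y = 7 in 0)) (0 * 1)), ∅)} | St=∅]
6. [T=(λx. (y * 5)) | E={y↦thunk(((λq. (let y = 7 in 0)) (0 * 1)), ∅)} | St=[thunk]]
7. [T=(y * 5) | E={x↦thunk(((λw. ((λq. -4) y)) y), {y↦thunk(((λq. (let y = 7 in 0)) (0 * 1)), ∅)}), y↦thunk(((λq. (let y = 7 in 0)) (0 * 1)), ∅)} | St=∅]
8. [T=y | E={x↦thunk(((λw. ((λq. -4) y)) y), {y↦thunk(((λq. (let y = 7 in 0)) (0 * 1)), ∅)}), y↦thunk(((λq. (let y = 7 in 0)) (0 * 1)), ∅)} | St=[mulR]]
9. [T=((λq. (let y = 7 in 0)) (0 * 1)) | E=∅ | St=[mulR]]
10. [T=(λq. (let y = 7 in 0)) | E=∅ | St=[thunk :: mulR]]
11. [T=(let y = 7 in 0) | E={q↦thunk((0 * 1), ∅)} | St=[mulR]]
12. [T=0 | E={y↦thunk(7, {q↦thunk((0 * 1), ∅)}), q↦thunk((0 * 1), ∅)} | St=[mulR]]
13. [T=5 | E={x↦thunk(((λw. ((λq. -4) y)) y), {y↦thunk(((λq. (let y = 7 in 0)) (0 * 1)), ∅)}), y↦thunk(((λq. (let y = 7 in 0)) (0 * 1)), ∅)} | St=[mulL(0)]]
→ final value 0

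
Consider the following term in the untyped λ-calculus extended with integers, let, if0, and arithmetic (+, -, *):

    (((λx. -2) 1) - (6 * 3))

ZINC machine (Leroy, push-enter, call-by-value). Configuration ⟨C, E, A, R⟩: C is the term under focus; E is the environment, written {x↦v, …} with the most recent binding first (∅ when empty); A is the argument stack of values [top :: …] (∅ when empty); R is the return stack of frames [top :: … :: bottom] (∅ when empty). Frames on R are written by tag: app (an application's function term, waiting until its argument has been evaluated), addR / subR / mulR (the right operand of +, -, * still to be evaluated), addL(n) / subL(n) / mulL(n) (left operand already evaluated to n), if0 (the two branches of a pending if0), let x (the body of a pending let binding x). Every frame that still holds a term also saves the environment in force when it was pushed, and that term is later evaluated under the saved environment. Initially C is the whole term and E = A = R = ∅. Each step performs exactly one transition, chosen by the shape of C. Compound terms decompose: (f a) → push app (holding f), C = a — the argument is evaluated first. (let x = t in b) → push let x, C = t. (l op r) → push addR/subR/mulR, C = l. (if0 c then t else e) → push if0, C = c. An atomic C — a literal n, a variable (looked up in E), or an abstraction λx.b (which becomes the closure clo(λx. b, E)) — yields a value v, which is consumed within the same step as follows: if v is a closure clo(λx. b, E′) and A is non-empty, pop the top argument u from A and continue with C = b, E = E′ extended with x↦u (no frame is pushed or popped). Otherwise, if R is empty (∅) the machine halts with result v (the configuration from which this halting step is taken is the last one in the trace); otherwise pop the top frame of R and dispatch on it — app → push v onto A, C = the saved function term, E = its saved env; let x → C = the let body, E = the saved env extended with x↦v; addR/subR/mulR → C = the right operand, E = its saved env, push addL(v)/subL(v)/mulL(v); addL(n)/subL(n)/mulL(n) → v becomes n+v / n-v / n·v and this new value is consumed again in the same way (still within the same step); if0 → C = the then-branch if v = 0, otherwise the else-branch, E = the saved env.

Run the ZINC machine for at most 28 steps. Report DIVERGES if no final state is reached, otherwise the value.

Answer: -20

Execution trace:
0. ⟨C=(((λx. -2) 1) - (6 * 3)); E=∅; A=∅; R=∅⟩
1. ⟨C=((λx. -2) 1); E=∅; A=∅; R=[subR]⟩
2. ⟨C=1; E=∅; A=∅; R=[app :: subR]⟩
3. ⟨C=(λx. -2); E=∅; A=[1]; R=[subR]⟩
4. ⟨C=-2; E={x↦1}; A=∅; R=[subR]⟩
5. ⟨C=(6 * 3); E=∅; A=∅; R=[subL(-2)]⟩
6. ⟨C=6; E=∅; A=∅; R=[mulR :: subL(-2)]⟩
7. ⟨C=3; E=∅; A=∅; R=[mulL(6) :: subL(-2)]⟩
→ final value -20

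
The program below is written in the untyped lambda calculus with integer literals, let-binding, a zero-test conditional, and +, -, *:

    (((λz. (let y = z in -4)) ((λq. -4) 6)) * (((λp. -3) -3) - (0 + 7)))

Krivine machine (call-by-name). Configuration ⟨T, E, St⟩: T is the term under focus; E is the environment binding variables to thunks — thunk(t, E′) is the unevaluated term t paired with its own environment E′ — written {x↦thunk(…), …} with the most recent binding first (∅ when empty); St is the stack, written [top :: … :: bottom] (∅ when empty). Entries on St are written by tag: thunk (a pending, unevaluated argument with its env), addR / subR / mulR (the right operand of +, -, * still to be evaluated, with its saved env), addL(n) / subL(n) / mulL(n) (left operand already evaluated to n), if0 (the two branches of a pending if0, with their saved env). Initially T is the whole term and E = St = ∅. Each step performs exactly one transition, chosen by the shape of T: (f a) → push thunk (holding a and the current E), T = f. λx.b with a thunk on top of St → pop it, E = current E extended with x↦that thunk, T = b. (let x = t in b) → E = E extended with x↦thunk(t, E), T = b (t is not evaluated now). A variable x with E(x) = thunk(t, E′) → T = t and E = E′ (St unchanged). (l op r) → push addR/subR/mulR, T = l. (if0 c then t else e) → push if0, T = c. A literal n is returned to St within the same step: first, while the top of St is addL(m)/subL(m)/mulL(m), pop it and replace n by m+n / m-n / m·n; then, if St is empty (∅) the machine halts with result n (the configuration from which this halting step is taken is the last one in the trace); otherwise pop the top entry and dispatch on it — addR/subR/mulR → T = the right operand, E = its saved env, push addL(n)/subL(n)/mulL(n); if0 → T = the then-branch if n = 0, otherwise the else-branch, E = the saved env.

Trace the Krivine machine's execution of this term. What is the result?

0. ⟨T=(((λz. (let y = z in -4)) ((λq. -4) 6)) * (((λp. -3) -3) - (0 + 7))); E=∅; St=∅⟩
1. ⟨T=((λz. (let y = z in -4)) ((λq. -4) 6)); E=∅; St=[mulR]⟩
2. ⟨T=(λz. (let y = z in -4)); E=∅; St=[thunk :: mulR]⟩
3. ⟨T=(let y = z in -4); E={z↦thunk(((λq. -4) 6), ∅)}; St=[mulR]⟩
4. ⟨T=-4; E={y↦thunk(z, {z↦thunk(((λq. -4) 6), ∅)}), z↦thunk(((λq. -4) 6), ∅)}; St=[mulR]⟩
5. ⟨T=(((λp. -3) -3) - (0 + 7)); E=∅; St=[mulL(-4)]⟩
6. ⟨T=((λp. -3) -3); E=∅; St=[subR :: mulL(-4)]⟩
7. ⟨T=(λp. -3); E=∅; St=[thunk :: subR :: mulL(-4)]⟩
8. ⟨T=-3; E={p↦thunk(-3, ∅)}; St=[subR :: mulL(-4)]⟩
9. ⟨T=(0 + 7); E=∅; St=[subL(-3) :: mulL(-4)]⟩
10. ⟨T=0; E=∅; St=[addR :: subL(-3) :: mulL(-4)]⟩
11. ⟨T=7; E=∅; St=[addL(0) :: subL(-3) :: mulL(-4)]⟩
→ final value 40

Answer: 40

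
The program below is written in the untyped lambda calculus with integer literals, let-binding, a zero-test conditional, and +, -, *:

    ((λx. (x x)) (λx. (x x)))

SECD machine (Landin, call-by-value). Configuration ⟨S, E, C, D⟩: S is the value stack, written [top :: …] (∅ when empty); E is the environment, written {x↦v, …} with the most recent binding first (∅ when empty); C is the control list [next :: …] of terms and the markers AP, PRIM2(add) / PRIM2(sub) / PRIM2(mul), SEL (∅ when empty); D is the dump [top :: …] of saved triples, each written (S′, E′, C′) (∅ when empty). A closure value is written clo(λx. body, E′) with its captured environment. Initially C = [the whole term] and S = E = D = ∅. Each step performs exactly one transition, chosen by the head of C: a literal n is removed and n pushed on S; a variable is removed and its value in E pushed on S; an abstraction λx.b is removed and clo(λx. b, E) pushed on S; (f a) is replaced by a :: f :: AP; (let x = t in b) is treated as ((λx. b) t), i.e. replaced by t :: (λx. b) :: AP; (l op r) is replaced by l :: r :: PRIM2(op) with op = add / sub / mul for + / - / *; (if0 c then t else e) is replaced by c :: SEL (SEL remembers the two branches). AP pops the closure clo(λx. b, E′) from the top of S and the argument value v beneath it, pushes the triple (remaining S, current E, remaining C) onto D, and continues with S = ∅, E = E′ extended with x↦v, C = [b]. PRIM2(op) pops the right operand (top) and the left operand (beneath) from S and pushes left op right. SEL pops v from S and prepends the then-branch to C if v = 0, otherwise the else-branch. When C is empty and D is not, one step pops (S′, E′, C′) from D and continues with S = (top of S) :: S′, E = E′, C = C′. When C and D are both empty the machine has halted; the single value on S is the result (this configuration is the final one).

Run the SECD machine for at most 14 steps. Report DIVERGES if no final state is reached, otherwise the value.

Answer: DIVERGES (no final state within 14 steps)

Machine steps:
step 0: [S=∅ | E=∅ | C=[((λx. (x x)) (λx. (x x)))] | D=∅]
step 1: [S=∅ | E=∅ | C=[(λx. (x x)) :: (λx. (x x)) :: AP] | D=∅]
step 2: [S=[clo(λx. (x x), ∅)] | E=∅ | C=[(λx. (x x)) :: AP] | D=∅]
step 3: [S=[clo(λx. (x x), ∅) :: clo(λx. (x x), ∅)] | E=∅ | C=[AP] | D=∅]
step 4: [S=∅ | E={x↦clo(λx. (x x), ∅)} | C=[(x x)] | D=[(∅, ∅, ∅)]]
step 5: [S=∅ | E={x↦clo(λx. (x x), ∅)} | C=[x :: x :: AP] | D=[(∅, ∅, ∅)]]
step 6: [S=[clo(λx. (x x), ∅)] | E={x↦clo(λx. (x x), ∅)} | C=[x :: AP] | D=[(∅, ∅, ∅)]]
step 7: [S=[clo(λx. (x x), ∅) :: clo(λx. (x x), ∅)] | E={x↦clo(λx. (x x), ∅)} | C=[AP] | D=[(∅, ∅, ∅)]]
step 8: [S=∅ | E={x↦clo(λx. (x x), ∅)} | C=[(x x)] | D=[(∅, {x↦clo(λx. (x x), ∅)}, ∅) :: (∅, ∅, ∅)]]
step 9: [S=∅ | E={x↦clo(λx. (x x), ∅)} | C=[x :: x :: AP] | D=[(∅, {x↦clo(λx. (x x), ∅)}, ∅) :: (∅, ∅, ∅)]]
step 10: [S=[clo(λx. (x x), ∅)] | E={x↦clo(λx. (x x), ∅)} | C=[x :: AP] | D=[(∅, {x↦clo(λx. (x x), ∅)}, ∅) :: (∅, ∅, ∅)]]
step 11: [S=[clo(λx. (x x), ∅) :: clo(λx. (x x), ∅)] | E={x↦clo(λx. (x x), ∅)} | C=[AP] | D=[(∅, {x↦clo(λx. (x x), ∅)}, ∅) :: (∅, ∅, ∅)]]
step 12: [S=∅ | E={x↦clo(λx. (x x), ∅)} | C=[(x x)] | D=[(∅, {x↦clo(λx. (x x), ∅)}, ∅) :: (∅, {x↦clo(λx. (x x), ∅)}, ∅) :: (∅, ∅, ∅)]]
step 13: [S=∅ | E={x↦clo(λx. (x x), ∅)} | C=[x :: x :: AP] | D=[(∅, {x↦clo(λx. (x x), ∅)}, ∅) :: (∅, {x↦clo(λx. (x x), ∅)}, ∅) :: (∅, ∅, ∅)]]
step 14: [S=[clo(λx. (x x), ∅)] | E={x↦clo(λx. (x x), ∅)} | C=[x :: AP] | D=[(∅, {x↦clo(λx. (x x), ∅)}, ∅) :: (∅, {x↦clo(λx. (x x), ∅)}, ∅) :: (∅, ∅, ∅)]]
→ 14 transitions taken and the configuration is still not final: no result within 14 steps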